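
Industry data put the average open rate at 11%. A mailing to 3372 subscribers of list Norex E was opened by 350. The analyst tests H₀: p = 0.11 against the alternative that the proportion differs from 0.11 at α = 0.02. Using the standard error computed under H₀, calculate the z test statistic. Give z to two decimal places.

z = -1.15

p̂ = 350/3372 ≈ 0.1038.
SE = √(p₀(1−p₀)/n) = √(0.0979/3372) = 0.0054.
z = (0.1038 − 0.11)/0.0054 = -0.0062/0.0054 = -1.15.
Two-sided p-value ≈ 2·Φ(−1.151) = 0.2496. With α = 0.02, fail to reject H₀.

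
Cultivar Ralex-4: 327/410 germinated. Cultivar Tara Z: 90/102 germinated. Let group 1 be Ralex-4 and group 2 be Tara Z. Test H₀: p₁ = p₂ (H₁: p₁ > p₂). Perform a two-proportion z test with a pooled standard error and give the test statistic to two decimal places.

p̂₁ = 327/410 ≈ 0.7976, p̂₂ = 90/102 ≈ 0.8824.
Pooled p̂ = (327+90)/(410+102) = 417/512 = 0.8145.
SE = √(0.151119 × 0.0122429) = 0.0430.
z = (0.7976 − 0.8824)/0.0430 = -0.0848/0.0430 = -1.97.

z = -1.97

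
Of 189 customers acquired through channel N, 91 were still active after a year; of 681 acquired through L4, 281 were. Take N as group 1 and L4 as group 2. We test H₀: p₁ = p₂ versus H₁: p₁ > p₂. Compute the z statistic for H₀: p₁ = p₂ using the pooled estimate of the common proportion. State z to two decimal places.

p̂₁ = 91/189 ≈ 0.4815, p̂₂ = 281/681 ≈ 0.4126.
Pooled p̂ = (91+281)/(189+681) = 372/870 = 0.4276.
SE = √(0.244756 × 0.00675943) = 0.0407.
z = (0.4815 − 0.4126)/0.0407 = 0.0689/0.0407 = 1.69.

z = 1.69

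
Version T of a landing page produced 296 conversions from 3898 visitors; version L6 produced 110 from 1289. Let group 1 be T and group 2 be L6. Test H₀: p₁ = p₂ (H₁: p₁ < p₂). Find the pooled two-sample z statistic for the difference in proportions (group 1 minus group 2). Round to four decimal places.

p̂₁ = 296/3898 ≈ 0.075936, p̂₂ = 110/1289 ≈ 0.085337.
Pooled p̂ = (296+110)/(3898+1289) = 406/5187 = 0.078273.
SE = √(p̂(1−p̂)(1/n₁+1/n₂)) = √(0.078273·0.921727·0.00103234) = √(7.4479e-05) = 0.008630.
z = (0.075936 − 0.085337)/0.008630 = -0.009401/0.008630 = -1.0893.
p-value = P(Z < -1.089) ≈ 0.1380.

z = -1.0893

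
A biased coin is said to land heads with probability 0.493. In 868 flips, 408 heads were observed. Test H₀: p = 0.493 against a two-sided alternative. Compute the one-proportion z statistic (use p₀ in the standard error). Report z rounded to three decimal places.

p̂ = 408/868 = 0.470046.
SE = √(p₀(1−p₀)/n) = √(0.24995/868) = 0.016969.
z = (0.470046 − 0.493)/0.016969 = -0.022954/0.016969 = -1.353.

z = -1.353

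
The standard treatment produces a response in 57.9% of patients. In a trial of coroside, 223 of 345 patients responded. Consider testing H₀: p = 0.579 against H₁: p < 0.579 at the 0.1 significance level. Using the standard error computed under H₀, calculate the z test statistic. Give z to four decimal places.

z = 2.5348

p̂ = 223/345 = 0.646377.
SE = √(p₀(1−p₀)/n) = √(0.24376/345) = 0.026581.
z = (0.646377 − 0.579)/0.026581 = 0.067377/0.026581 = 2.5348.
p-value = P(Z < 2.535) ≈ 0.9944. With α = 0.1, fail to reject H₀.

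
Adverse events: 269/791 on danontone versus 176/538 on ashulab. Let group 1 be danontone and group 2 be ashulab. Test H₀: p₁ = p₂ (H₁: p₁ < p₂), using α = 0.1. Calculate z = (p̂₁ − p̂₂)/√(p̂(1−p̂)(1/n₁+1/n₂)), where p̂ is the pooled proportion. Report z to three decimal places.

p̂₁ = 269/791 = 0.34008, p̂₂ = 176/538 = 0.32714.
Pooled p̂ = (269+176)/(791+538) = 445/1329 = 0.33484.
SE = √(0.222722 × 0.00312296) = 0.02637.
z = (0.34008 − 0.32714)/0.02637 = 0.01294/0.02637 = 0.491.
p-value = P(Z < 0.491) ≈ 0.6881. With α = 0.1, fail to reject H₀.

z = 0.491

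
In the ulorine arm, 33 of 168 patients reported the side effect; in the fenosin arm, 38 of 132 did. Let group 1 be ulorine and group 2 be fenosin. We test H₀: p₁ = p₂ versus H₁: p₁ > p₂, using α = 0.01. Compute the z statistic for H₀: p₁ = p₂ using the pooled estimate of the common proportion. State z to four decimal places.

z = -1.8499

p̂₁ = 33/168 = 0.196429, p̂₂ = 38/132 = 0.287879.
Pooled p̂ = (33+38)/(168+132) = 71/300 = 0.236667.
SE = √(p̂(1−p̂)(1/n₁+1/n₂)) = √(0.236667·0.763333·0.0135281) = √(0.00244393) = 0.049436.
z = (0.196429 − 0.287879)/0.049436 = -0.091450/0.049436 = -1.8499.
p-value = P(Z > -1.850) ≈ 0.9678. With α = 0.01, fail to reject H₀.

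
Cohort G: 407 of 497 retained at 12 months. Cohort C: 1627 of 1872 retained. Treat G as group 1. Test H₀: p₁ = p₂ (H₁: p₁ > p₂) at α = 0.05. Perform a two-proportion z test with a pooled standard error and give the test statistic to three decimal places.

z = -2.856

p̂₁ = 407/497 = 0.81891, p̂₂ = 1627/1872 = 0.86912.
Pooled p̂ = (407+1627)/(497+1872) = 2034/2369 = 0.85859.
SE = √(0.121413 × 0.00254626) = 0.01758.
z = (0.81891 − 0.86912)/0.01758 = -0.05021/0.01758 = -2.856.
p-value = P(Z > -2.856) ≈ 0.9979. With α = 0.05, fail to reject H₀.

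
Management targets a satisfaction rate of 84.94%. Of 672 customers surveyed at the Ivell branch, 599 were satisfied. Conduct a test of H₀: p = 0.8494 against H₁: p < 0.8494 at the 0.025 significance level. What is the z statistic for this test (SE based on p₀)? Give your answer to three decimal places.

z = 3.042

p̂ = 599/672 = 0.891369.
SE = √(p₀(1−p₀)/n) = √(0.12792/672) = 0.013797.
z = (0.891369 − 0.8494)/0.013797 = 0.041969/0.013797 = 3.042.
p-value = P(Z < 3.042) ≈ 0.9988, so at α = 0.025 we fail to reject H₀.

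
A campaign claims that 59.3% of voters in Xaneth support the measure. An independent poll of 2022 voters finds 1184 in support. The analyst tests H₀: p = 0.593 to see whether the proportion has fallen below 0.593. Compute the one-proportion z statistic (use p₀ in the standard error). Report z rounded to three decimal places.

p̂ = 1184/2022 ≈ 0.58556.
Under H₀, SE = √(0.593·0.407/2022) = √(0.000119363) = 0.01093.
z = (0.58556 − 0.593)/0.01093 = -0.00744/0.01093 = -0.681.

z = -0.681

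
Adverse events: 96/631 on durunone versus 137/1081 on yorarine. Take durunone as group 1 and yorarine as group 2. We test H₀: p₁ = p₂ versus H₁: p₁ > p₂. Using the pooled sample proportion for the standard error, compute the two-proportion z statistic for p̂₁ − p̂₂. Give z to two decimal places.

z = 1.48

p̂₁ = 96/631 ≈ 0.1521, p̂₂ = 137/1081 ≈ 0.1267.
Pooled p̂ = (96+137)/(631+1081) = 233/1712 = 0.1361.
SE = √(0.117575 × 0.00250986) = 0.0172.
z = (0.1521 − 0.1267)/0.0172 = 0.0254/0.0172 = 1.48.
p-value = P(Z > 1.479) ≈ 0.0696.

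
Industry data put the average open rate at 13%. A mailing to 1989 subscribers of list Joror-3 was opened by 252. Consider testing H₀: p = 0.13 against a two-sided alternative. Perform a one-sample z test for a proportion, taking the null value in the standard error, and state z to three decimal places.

z = -0.438

p̂ = 252/1989 ≈ 0.12670.
Standard error under H₀: √(0.13×0.87/1989) = 0.00754.
z = (0.12670 − 0.13)/0.00754 = -0.00330/0.00754 = -0.438.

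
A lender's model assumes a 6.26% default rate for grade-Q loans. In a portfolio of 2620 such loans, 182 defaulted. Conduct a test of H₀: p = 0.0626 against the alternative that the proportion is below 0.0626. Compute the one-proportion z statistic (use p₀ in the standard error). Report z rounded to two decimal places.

z = 1.45

p̂ = 182/2620 = 0.06947.
Standard error under H₀: √(0.0626×0.9374/2620) = 0.00473.
z = (0.06947 − 0.0626)/0.00473 = 0.00687/0.00473 = 1.45.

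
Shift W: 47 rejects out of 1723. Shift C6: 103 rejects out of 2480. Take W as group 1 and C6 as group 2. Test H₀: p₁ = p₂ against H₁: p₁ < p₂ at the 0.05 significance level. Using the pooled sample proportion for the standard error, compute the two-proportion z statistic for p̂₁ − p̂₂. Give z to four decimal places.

p̂₁ = 47/1723 = 0.027278, p̂₂ = 103/2480 = 0.041532.
Pooled p̂ = (47+103)/(1723+2480) = 150/4203 = 0.035689.
SE = √(p̂(1−p̂)(1/n₁+1/n₂)) = √(0.035689·0.964311·0.000983609) = √(3.3851e-05) = 0.005818.
z = (0.027278 − 0.041532)/0.005818 = -0.014254/0.005818 = -2.4500.
p-value = P(Z < -2.450) ≈ 0.0071; since p < α = 0.05, reject H₀.

z = -2.4500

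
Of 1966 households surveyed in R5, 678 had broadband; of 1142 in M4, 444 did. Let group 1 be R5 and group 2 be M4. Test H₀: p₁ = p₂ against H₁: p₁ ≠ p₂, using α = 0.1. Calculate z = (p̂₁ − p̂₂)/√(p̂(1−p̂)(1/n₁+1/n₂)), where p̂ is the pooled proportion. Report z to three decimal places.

z = -2.458

p̂₁ = 678/1966 ≈ 0.34486, p̂₂ = 444/1142 ≈ 0.38879.
Pooled p̂ = (678+444)/(1966+1142) = 1122/3108 = 0.36100.
SE = √(0.23068 × 0.0013843) = 0.01787.
z = (0.34486 − 0.38879)/0.01787 = -0.04393/0.01787 = -2.458.
p-value = 2·P(Z > 2.458) ≈ 0.0140; since p < α = 0.1, reject H₀.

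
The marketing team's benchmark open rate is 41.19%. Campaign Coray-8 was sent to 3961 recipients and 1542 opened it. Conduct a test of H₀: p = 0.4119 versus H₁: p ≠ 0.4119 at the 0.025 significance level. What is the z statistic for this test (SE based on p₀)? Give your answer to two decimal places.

p̂ = 1542/3961 ≈ 0.38930.
Under H₀, SE = √(0.4119·0.5881/3961) = √(6.11559e-05) = 0.00782.
z = (0.38930 − 0.4119)/0.00782 = -0.02260/0.00782 = -2.89.
Two-sided p-value ≈ 2·Φ(−2.891) = 0.0038. With α = 0.025, reject H₀.

z = -2.89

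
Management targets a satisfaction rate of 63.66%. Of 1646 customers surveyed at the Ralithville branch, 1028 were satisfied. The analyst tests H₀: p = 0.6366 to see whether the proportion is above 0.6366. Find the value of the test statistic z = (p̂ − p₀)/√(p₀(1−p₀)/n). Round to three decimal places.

p̂ = 1028/1646 ≈ 0.62454.
SE = √(p₀(1−p₀)/n) = √(0.23134/1646) = 0.01186.
z = (0.62454 − 0.6366)/0.01186 = -0.01206/0.01186 = -1.017.
p-value = P(Z > -1.017) ≈ 0.8454.

z = -1.017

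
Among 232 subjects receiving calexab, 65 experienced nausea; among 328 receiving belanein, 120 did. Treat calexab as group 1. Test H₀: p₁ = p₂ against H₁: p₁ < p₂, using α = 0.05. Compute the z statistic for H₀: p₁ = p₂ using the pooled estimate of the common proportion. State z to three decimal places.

p̂₁ = 65/232 ≈ 0.280172, p̂₂ = 120/328 ≈ 0.365854.
Pooled p̂ = (65+120)/(232+328) = 185/560 = 0.330357.
SE = √(0.221221 × 0.00735913) = 0.040348.
z = (0.280172 − 0.365854)/0.040348 = -0.085682/0.040348 = -2.124.
p-value = P(Z < -2.124) ≈ 0.0169, so at α = 0.05 we reject H₀.

z = -2.124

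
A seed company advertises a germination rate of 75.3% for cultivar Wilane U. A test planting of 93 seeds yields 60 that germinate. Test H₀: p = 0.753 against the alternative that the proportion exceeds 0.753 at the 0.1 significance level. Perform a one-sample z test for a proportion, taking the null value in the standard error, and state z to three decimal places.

z = -2.411

p̂ = 60/93 ≈ 0.64516.
Under H₀, SE = √(0.753·0.247/93) = √(0.0019999) = 0.04472.
z = (0.64516 − 0.753)/0.04472 = -0.10784/0.04472 = -2.411.
p-value = P(Z > -2.411) ≈ 0.9921. With α = 0.1, fail to reject H₀.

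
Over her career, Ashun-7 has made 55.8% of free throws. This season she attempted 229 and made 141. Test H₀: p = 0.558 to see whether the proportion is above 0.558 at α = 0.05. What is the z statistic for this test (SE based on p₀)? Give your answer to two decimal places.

z = 1.76

p̂ = 141/229 ≈ 0.6157.
Under H₀, SE = √(0.558·0.442/229) = √(0.00107701) = 0.0328.
z = (0.6157 − 0.558)/0.0328 = 0.0577/0.0328 = 1.76.
p-value = P(Z > 1.759) ≈ 0.0393. With α = 0.05, reject H₀.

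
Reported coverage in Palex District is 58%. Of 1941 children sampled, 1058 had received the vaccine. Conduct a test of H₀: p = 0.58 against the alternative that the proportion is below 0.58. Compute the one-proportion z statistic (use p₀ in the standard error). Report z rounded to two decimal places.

z = -3.12

p̂ = 1058/1941 = 0.5451.
Standard error under H₀: √(0.58×0.42/1941) = 0.0112.
z = (0.5451 − 0.58)/0.0112 = -0.0349/0.0112 = -3.12.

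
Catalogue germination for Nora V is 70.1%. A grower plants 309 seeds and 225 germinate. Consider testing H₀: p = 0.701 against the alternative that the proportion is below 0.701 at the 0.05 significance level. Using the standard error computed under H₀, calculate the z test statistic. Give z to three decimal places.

z = 1.043

p̂ = 225/309 ≈ 0.72816.
Standard error under H₀: √(0.701×0.299/309) = 0.02604.
z = (0.72816 − 0.701)/0.02604 = 0.02716/0.02604 = 1.043.
p-value = P(Z < 1.043) ≈ 0.8514; since p > α = 0.05, fail to reject H₀.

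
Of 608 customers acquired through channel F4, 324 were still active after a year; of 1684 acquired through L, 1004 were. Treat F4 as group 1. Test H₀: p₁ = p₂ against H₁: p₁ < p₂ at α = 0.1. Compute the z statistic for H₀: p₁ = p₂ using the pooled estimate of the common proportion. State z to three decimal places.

z = -2.710

p̂₁ = 324/608 = 0.53289, p̂₂ = 1004/1684 = 0.59620.
Pooled p̂ = (324+1004)/(608+1684) = 1328/2292 = 0.57941.
SE = √(p̂(1−p̂)(1/n₁+1/n₂)) = √(0.57941·0.42059·0.00223856) = √(0.000545525) = 0.02336.
z = (0.53289 − 0.59620)/0.02336 = -0.06331/0.02336 = -2.710.
p-value = P(Z < -2.710) ≈ 0.0034; since p < α = 0.1, reject H₀.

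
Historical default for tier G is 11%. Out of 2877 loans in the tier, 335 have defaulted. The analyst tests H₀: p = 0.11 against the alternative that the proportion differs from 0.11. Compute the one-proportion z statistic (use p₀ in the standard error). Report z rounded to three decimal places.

z = 1.104

p̂ = 335/2877 ≈ 0.116441.
SE = √(p₀(1−p₀)/n) = √(0.0979/2877) = 0.005833.
z = (0.116441 − 0.11)/0.005833 = 0.006441/0.005833 = 1.104.
p-value = 2·P(Z > 1.104) ≈ 0.2695.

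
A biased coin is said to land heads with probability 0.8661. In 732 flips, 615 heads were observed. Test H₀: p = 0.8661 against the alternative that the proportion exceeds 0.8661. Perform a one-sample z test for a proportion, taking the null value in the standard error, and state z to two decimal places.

z = -2.06

p̂ = 615/732 = 0.8402.
SE = √(p₀(1−p₀)/n) = √(0.11597/732) = 0.0126.
z = (0.8402 − 0.8661)/0.0126 = -0.0259/0.0126 = -2.06.
p-value = P(Z > -2.061) ≈ 0.9803.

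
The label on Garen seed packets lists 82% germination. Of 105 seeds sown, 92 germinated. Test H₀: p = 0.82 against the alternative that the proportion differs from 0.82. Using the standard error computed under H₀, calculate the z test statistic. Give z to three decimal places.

p̂ = 92/105 ≈ 0.87619.
SE = √(p₀(1−p₀)/n) = √(0.1476/105) = 0.03749.
z = (0.87619 − 0.82)/0.03749 = 0.05619/0.03749 = 1.499.
Two-sided p-value ≈ 2·Φ(−1.499) = 0.1340.

z = 1.499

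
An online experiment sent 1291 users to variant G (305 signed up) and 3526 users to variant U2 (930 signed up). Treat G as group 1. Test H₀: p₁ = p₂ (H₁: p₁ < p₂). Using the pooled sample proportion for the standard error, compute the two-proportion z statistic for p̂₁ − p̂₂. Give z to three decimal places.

z = -1.936

p̂₁ = 305/1291 ≈ 0.236251, p̂₂ = 930/3526 ≈ 0.263755.
Pooled p̂ = (305+930)/(1291+3526) = 1235/4817 = 0.256384.
SE = √(0.190651 × 0.0010582) = 0.014204.
z = (0.236251 − 0.263755)/0.014204 = -0.027504/0.014204 = -1.936.
p-value = P(Z < -1.936) ≈ 0.0264.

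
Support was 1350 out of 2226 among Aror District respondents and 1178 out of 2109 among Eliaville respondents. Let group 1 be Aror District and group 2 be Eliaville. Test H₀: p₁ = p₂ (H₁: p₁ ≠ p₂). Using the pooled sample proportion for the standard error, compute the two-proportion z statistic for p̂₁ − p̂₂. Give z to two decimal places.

p̂₁ = 1350/2226 = 0.60647, p̂₂ = 1178/2109 = 0.55856.
Pooled p̂ = (1350+1178)/(2226+2109) = 2528/4335 = 0.58316.
SE = √(0.243084 × 0.000923395) = 0.01498.
z = (0.60647 − 0.55856)/0.01498 = 0.04791/0.01498 = 3.20.
p-value = 2·P(Z > 3.198) ≈ 0.0014.

z = 3.20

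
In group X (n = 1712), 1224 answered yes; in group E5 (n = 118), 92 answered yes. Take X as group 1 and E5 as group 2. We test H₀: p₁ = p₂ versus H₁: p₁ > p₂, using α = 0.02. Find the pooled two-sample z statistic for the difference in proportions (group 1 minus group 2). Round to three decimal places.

p̂₁ = 1224/1712 ≈ 0.71495, p̂₂ = 92/118 ≈ 0.77966.
Pooled p̂ = (1224+92)/(1712+118) = 1316/1830 = 0.71913.
SE = √(p̂(1−p̂)(1/n₁+1/n₂)) = √(0.71913·0.28087·0.00905869) = √(0.00182971) = 0.04278.
z = (0.71495 − 0.77966)/0.04278 = -0.06471/0.04278 = -1.513.
p-value = P(Z > -1.513) ≈ 0.9348, so at α = 0.02 we fail to reject H₀.

z = -1.513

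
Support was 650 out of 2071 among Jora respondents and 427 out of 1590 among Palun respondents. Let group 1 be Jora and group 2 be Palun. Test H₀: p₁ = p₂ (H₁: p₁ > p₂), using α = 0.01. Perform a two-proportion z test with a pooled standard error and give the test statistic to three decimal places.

p̂₁ = 650/2071 = 0.313858, p̂₂ = 427/1590 = 0.268553.
Pooled p̂ = (650+427)/(2071+1590) = 1077/3661 = 0.294182.
SE = √(p̂(1−p̂)(1/n₁+1/n₂)) = √(0.294182·0.705818·0.00111179) = √(0.000230851) = 0.015194.
z = (0.313858 − 0.268553)/0.015194 = 0.045305/0.015194 = 2.982.
p-value = P(Z > 2.982) ≈ 0.0014; since p < α = 0.01, reject H₀.

z = 2.982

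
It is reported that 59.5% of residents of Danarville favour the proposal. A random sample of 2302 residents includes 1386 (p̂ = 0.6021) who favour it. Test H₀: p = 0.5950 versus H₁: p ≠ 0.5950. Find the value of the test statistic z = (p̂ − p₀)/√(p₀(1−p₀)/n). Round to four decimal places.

z = 0.6925

p̂ = 1386/2302 ≈ 0.602085.
Standard error under H₀: √(0.595×0.405/2302) = 0.010231.
z = (0.602085 − 0.595)/0.010231 = 0.007085/0.010231 = 0.6925.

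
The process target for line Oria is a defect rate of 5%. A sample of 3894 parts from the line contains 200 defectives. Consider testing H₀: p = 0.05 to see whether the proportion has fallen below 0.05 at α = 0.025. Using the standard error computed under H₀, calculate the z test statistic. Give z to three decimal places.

p̂ = 200/3894 ≈ 0.05136.
Under H₀, SE = √(0.05·0.95/3894) = √(1.21983e-05) = 0.00349.
z = (0.05136 − 0.05)/0.00349 = 0.00136/0.00349 = 0.390.
p-value = P(Z < 0.390) ≈ 0.6516. With α = 0.025, fail to reject H₀.

z = 0.390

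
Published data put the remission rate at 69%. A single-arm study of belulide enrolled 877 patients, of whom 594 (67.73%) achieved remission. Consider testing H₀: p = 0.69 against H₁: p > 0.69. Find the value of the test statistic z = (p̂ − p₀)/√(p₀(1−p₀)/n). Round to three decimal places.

p̂ = 594/877 = 0.677309.
Standard error under H₀: √(0.69×0.31/877) = 0.015617.
z = (0.677309 − 0.69)/0.015617 = -0.012691/0.015617 = -0.813.
p-value = P(Z > -0.813) ≈ 0.7918.

z = -0.813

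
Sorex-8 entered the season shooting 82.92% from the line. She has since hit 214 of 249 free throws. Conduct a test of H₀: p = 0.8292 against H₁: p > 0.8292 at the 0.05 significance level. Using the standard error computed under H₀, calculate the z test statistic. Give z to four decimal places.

p̂ = 214/249 = 0.859438.
SE = √(p₀(1−p₀)/n) = √(0.14163/249) = 0.023849.
z = (0.859438 − 0.8292)/0.023849 = 0.030238/0.023849 = 1.2679.
p-value = P(Z > 1.268) ≈ 0.1024; since p > α = 0.05, fail to reject H₀.

z = 1.2679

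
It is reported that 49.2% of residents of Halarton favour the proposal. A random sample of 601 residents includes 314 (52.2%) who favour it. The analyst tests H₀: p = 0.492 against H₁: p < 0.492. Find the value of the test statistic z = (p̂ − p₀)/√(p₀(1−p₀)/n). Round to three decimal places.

p̂ = 314/601 ≈ 0.52246.
Under H₀, SE = √(0.492·0.508/601) = √(0.000415867) = 0.02039.
z = (0.52246 − 0.492)/0.02039 = 0.03046/0.02039 = 1.494.
p-value = P(Z < 1.494) ≈ 0.9324.

z = 1.494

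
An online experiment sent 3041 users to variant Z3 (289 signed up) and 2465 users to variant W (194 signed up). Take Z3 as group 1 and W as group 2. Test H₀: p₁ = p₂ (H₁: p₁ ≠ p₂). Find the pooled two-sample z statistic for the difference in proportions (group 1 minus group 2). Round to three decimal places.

p̂₁ = 289/3041 = 0.095035, p̂₂ = 194/2465 = 0.078702.
Pooled p̂ = (289+194)/(3041+2465) = 483/5506 = 0.087722.
SE = √(p̂(1−p̂)(1/n₁+1/n₂)) = √(0.087722·0.912278·0.000734519) = √(5.87815e-05) = 0.007667.
z = (0.095035 − 0.078702)/0.007667 = 0.016333/0.007667 = 2.130.

z = 2.130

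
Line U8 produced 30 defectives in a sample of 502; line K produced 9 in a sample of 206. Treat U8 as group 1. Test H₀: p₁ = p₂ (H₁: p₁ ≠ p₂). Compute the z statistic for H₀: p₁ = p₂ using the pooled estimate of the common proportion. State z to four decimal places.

p̂₁ = 30/502 = 0.059761, p̂₂ = 9/206 = 0.043689.
Pooled p̂ = (30+9)/(502+206) = 39/708 = 0.055085.
SE = √(p̂(1−p̂)(1/n₁+1/n₂)) = √(0.055085·0.944915·0.0068464) = √(0.000356358) = 0.018877.
z = (0.059761 − 0.043689)/0.018877 = 0.016072/0.018877 = 0.8514.
Two-sided p-value ≈ 2·Φ(−0.851) = 0.3946.

z = 0.8514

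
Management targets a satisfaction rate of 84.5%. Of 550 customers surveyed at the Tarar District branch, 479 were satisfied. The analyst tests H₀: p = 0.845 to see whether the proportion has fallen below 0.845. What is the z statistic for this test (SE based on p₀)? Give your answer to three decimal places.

p̂ = 479/550 = 0.87091.
Standard error under H₀: √(0.845×0.155/550) = 0.01543.
z = (0.87091 − 0.845)/0.01543 = 0.02591/0.01543 = 1.679.

z = 1.679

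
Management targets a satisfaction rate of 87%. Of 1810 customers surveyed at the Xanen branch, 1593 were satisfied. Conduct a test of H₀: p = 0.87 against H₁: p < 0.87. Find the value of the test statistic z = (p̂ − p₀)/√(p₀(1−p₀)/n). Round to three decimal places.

p̂ = 1593/1810 = 0.880110.
Under H₀, SE = √(0.87·0.13/1810) = √(6.24862e-05) = 0.007905.
z = (0.880110 − 0.87)/0.007905 = 0.010110/0.007905 = 1.279.

z = 1.279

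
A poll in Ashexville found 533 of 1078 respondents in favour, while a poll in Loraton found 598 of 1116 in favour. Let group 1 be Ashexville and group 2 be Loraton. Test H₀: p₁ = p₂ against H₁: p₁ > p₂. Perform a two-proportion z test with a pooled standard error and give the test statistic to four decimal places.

p̂₁ = 533/1078 = 0.494434, p̂₂ = 598/1116 = 0.535842.
Pooled p̂ = (533+598)/(1078+1116) = 1131/2194 = 0.515497.
SE = √(0.24976 × 0.0018237) = 0.021342.
z = (0.494434 − 0.535842)/0.021342 = -0.041408/0.021342 = -1.9402.
p-value = P(Z > -1.940) ≈ 0.9738.

z = -1.9402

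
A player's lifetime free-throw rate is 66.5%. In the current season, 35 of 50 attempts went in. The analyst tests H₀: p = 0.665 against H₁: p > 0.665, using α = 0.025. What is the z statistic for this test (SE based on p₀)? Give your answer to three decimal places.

p̂ = 35/50 = 0.70000.
SE = √(p₀(1−p₀)/n) = √(0.22278/50) = 0.06675.
z = (0.70000 − 0.665)/0.06675 = 0.03500/0.06675 = 0.524.
p-value = P(Z > 0.524) ≈ 0.3000; since p > α = 0.025, fail to reject H₀.

z = 0.524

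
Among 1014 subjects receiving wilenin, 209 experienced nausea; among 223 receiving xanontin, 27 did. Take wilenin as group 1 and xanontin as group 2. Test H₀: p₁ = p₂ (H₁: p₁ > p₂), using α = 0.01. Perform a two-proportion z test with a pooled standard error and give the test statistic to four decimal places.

z = 2.9262

p̂₁ = 209/1014 = 0.206114, p̂₂ = 27/223 = 0.121076.
Pooled p̂ = (209+27)/(1014+223) = 236/1237 = 0.190784.
SE = √(0.154386 × 0.0054705) = 0.029061.
z = (0.206114 − 0.121076)/0.029061 = 0.085038/0.029061 = 2.9262.
p-value = P(Z > 2.926) ≈ 0.0017; since p < α = 0.01, reject H₀.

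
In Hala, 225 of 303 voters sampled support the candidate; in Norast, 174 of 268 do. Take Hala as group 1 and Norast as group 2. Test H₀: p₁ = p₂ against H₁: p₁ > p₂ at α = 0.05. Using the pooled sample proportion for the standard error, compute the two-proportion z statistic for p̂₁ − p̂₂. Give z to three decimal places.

p̂₁ = 225/303 = 0.74257, p̂₂ = 174/268 = 0.64925.
Pooled p̂ = (225+174)/(303+268) = 399/571 = 0.69877.
SE = √(0.210489 × 0.00703167) = 0.03847.
z = (0.74257 − 0.64925)/0.03847 = 0.09332/0.03847 = 2.426.
p-value = P(Z > 2.426) ≈ 0.0076, so at α = 0.05 we reject H₀.

z = 2.426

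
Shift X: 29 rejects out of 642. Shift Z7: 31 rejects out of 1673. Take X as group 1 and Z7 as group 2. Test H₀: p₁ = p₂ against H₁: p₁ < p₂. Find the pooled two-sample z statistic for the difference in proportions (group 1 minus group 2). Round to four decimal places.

p̂₁ = 29/642 ≈ 0.04517134, p̂₂ = 31/1673 ≈ 0.01852959.
Pooled p̂ = (29+31)/(642+1673) = 60/2315 = 0.02591793.
SE = √(0.0252462 × 0.00215536) = 0.00737663.
z = (0.04517134 − 0.01852959)/0.00737663 = 0.02664175/0.00737663 = 3.6116.
p-value = P(Z < 3.612) ≈ 0.9998.

z = 3.6116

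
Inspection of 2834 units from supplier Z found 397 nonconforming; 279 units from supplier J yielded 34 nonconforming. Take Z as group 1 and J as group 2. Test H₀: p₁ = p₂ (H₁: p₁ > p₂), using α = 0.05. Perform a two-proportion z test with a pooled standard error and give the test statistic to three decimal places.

z = 0.841

p̂₁ = 397/2834 ≈ 0.14008, p̂₂ = 34/279 ≈ 0.12186.
Pooled p̂ = (397+34)/(2834+279) = 431/3113 = 0.13845.
SE = √(p̂(1−p̂)(1/n₁+1/n₂)) = √(0.13845·0.86155·0.00393709) = √(0.000469627) = 0.02167.
z = (0.14008 − 0.12186)/0.02167 = 0.01822/0.02167 = 0.841.
p-value = P(Z > 0.841) ≈ 0.2002. With α = 0.05, fail to reject H₀.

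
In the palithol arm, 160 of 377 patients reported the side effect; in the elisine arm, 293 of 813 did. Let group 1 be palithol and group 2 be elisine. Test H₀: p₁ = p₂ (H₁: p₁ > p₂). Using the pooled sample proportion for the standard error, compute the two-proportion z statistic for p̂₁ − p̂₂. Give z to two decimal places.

p̂₁ = 160/377 = 0.42440, p̂₂ = 293/813 = 0.36039.
Pooled p̂ = (160+293)/(377+813) = 453/1190 = 0.38067.
SE = √(p̂(1−p̂)(1/n₁+1/n₂)) = √(0.38067·0.61933·0.00388253) = √(0.000915349) = 0.03025.
z = (0.42440 − 0.36039)/0.03025 = 0.06401/0.03025 = 2.12.
p-value = P(Z > 2.116) ≈ 0.0172.

z = 2.12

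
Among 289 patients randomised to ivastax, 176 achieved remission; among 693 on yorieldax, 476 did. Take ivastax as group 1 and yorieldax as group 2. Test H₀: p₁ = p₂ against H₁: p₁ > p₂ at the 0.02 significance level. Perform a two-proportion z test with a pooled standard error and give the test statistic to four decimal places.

p̂₁ = 176/289 = 0.6089965, p̂₂ = 476/693 = 0.6868687.
Pooled p̂ = (176+476)/(289+693) = 652/982 = 0.6639511.
SE = √(p̂(1−p̂)(1/n₁+1/n₂)) = √(0.6639511·0.3360489·0.00490321) = √(0.001094) = 0.0330757.
z = (0.6089965 − 0.6868687)/0.0330757 = -0.0778722/0.0330757 = -2.3544.
p-value = P(Z > -2.354) ≈ 0.9907, so at α = 0.02 we fail to reject H₀.

z = -2.3544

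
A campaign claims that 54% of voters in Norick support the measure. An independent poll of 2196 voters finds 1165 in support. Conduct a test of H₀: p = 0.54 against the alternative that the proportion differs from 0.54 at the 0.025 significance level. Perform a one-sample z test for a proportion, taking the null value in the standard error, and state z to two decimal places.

p̂ = 1165/2196 ≈ 0.53051.
SE = √(p₀(1−p₀)/n) = √(0.2484/2196) = 0.01064.
z = (0.53051 − 0.54)/0.01064 = -0.00949/0.01064 = -0.89.
Two-sided p-value ≈ 2·Φ(−0.892) = 0.3722; since p > α = 0.025, fail to reject H₀.

z = -0.89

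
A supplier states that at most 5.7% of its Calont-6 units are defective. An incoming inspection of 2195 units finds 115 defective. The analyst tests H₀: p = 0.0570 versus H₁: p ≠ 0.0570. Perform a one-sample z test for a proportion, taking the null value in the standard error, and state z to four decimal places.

z = -0.9312

p̂ = 115/2195 = 0.0523918.
Standard error under H₀: √(0.057×0.943/2195) = 0.0049485.
z = (0.0523918 − 0.057)/0.0049485 = -0.0046082/0.0049485 = -0.9312.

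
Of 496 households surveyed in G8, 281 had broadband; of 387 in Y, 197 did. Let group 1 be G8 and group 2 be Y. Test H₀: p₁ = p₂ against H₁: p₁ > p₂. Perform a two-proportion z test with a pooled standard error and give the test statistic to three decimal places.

z = 1.701

p̂₁ = 281/496 ≈ 0.56653, p̂₂ = 197/387 ≈ 0.50904.
Pooled p̂ = (281+197)/(496+387) = 478/883 = 0.54134.
SE = √(0.248291 × 0.00460011) = 0.03380.
z = (0.56653 − 0.50904)/0.03380 = 0.05749/0.03380 = 1.701.
p-value = P(Z > 1.701) ≈ 0.0445.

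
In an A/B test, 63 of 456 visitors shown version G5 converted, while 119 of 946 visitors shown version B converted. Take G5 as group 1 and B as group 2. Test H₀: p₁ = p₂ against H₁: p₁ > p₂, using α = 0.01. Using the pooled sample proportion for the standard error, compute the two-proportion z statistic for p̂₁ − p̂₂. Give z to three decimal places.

z = 0.645

p̂₁ = 63/456 ≈ 0.138158, p̂₂ = 119/946 ≈ 0.125793.
Pooled p̂ = (63+119)/(456+946) = 182/1402 = 0.129815.
SE = √(p̂(1−p̂)(1/n₁+1/n₂)) = √(0.129815·0.870185·0.00325006) = √(0.000367136) = 0.019161.
z = (0.138158 − 0.125793)/0.019161 = 0.012365/0.019161 = 0.645.
p-value = P(Z > 0.645) ≈ 0.2594, so at α = 0.01 we fail to reject H₀.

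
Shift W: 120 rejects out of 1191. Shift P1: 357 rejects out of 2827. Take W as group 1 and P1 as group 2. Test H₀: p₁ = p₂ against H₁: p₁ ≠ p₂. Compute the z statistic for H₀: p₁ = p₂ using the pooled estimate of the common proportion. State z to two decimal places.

p̂₁ = 120/1191 ≈ 0.1008, p̂₂ = 357/2827 ≈ 0.1263.
Pooled p̂ = (120+357)/(1191+2827) = 477/4018 = 0.1187.
SE = √(0.104622 × 0.00119336) = 0.0112.
z = (0.1008 − 0.1263)/0.0112 = -0.0255/0.0112 = -2.28.
p-value = 2·P(Z > 2.285) ≈ 0.0223.

z = -2.28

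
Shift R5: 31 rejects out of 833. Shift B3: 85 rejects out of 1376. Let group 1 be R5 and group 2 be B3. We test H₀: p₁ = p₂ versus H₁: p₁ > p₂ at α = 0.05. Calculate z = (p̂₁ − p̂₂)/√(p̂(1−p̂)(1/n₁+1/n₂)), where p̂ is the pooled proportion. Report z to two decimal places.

p̂₁ = 31/833 ≈ 0.0372, p̂₂ = 85/1376 ≈ 0.0618.
Pooled p̂ = (31+85)/(833+1376) = 116/2209 = 0.0525.
SE = √(p̂(1−p̂)(1/n₁+1/n₂)) = √(0.0525·0.9475·0.00192722) = √(9.58888e-05) = 0.0098.
z = (0.0372 − 0.0618)/0.0098 = -0.0246/0.0098 = -2.51.
p-value = P(Z > -2.508) ≈ 0.9939, so at α = 0.05 we fail to reject H₀.

z = -2.51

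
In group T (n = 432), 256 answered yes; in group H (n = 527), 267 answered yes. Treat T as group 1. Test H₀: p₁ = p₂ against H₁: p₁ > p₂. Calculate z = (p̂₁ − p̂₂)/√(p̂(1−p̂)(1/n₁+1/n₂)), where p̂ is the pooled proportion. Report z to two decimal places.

z = 2.66

p̂₁ = 256/432 ≈ 0.5926, p̂₂ = 267/527 ≈ 0.5066.
Pooled p̂ = (256+267)/(432+527) = 523/959 = 0.5454.
SE = √(p̂(1−p̂)(1/n₁+1/n₂)) = √(0.5454·0.4546·0.00421235) = √(0.00104442) = 0.0323.
z = (0.5926 − 0.5066)/0.0323 = 0.0860/0.0323 = 2.66.
p-value = P(Z > 2.660) ≈ 0.0039.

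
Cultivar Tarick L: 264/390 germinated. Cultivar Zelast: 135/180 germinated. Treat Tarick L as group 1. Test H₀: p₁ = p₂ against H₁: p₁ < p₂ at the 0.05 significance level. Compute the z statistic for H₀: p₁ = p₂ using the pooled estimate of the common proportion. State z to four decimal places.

z = -1.7697

p̂₁ = 264/390 ≈ 0.676923, p̂₂ = 135/180 ≈ 0.750000.
Pooled p̂ = (264+135)/(390+180) = 399/570 = 0.700000.
SE = √(p̂(1−p̂)(1/n₁+1/n₂)) = √(0.700000·0.300000·0.00811966) = √(0.00170513) = 0.041293.
z = (0.676923 − 0.750000)/0.041293 = -0.073077/0.041293 = -1.7697.
p-value = P(Z < -1.770) ≈ 0.0384, so at α = 0.05 we reject H₀.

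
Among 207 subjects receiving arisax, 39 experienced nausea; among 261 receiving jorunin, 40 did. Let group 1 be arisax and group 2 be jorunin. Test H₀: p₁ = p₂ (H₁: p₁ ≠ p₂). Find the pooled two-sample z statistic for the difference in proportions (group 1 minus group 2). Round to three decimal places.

p̂₁ = 39/207 ≈ 0.18841, p̂₂ = 40/261 ≈ 0.15326.
Pooled p̂ = (39+40)/(207+261) = 79/468 = 0.16880.
SE = √(0.140309 × 0.00866234) = 0.03486.
z = (0.18841 − 0.15326)/0.03486 = 0.03515/0.03486 = 1.008.
Two-sided p-value ≈ 2·Φ(−1.008) = 0.3134.

z = 1.008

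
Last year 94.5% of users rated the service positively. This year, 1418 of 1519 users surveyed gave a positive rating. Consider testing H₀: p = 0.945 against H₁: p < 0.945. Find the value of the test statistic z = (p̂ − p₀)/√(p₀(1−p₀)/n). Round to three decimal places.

z = -1.964

p̂ = 1418/1519 = 0.93351.
SE = √(p₀(1−p₀)/n) = √(0.051975/1519) = 0.00585.
z = (0.93351 − 0.945)/0.00585 = -0.01149/0.00585 = -1.964.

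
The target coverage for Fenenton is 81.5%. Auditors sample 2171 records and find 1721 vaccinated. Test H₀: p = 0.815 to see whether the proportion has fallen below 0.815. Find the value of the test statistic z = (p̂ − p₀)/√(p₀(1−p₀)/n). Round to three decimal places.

p̂ = 1721/2171 ≈ 0.792722.
Under H₀, SE = √(0.815·0.185/2171) = √(6.94496e-05) = 0.008334.
z = (0.792722 − 0.815)/0.008334 = -0.022278/0.008334 = -2.673.
p-value = P(Z < -2.673) ≈ 0.0038.

z = -2.673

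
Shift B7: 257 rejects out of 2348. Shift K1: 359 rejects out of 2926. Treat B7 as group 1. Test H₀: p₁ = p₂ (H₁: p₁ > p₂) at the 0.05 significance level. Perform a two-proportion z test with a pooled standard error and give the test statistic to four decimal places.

p̂₁ = 257/2348 ≈ 0.109455, p̂₂ = 359/2926 ≈ 0.122693.
Pooled p̂ = (257+359)/(2348+2926) = 616/5274 = 0.116799.
SE = √(0.103157 × 0.000767658) = 0.008899.
z = (0.109455 − 0.122693)/0.008899 = -0.013238/0.008899 = -1.4876.
p-value = P(Z > -1.488) ≈ 0.9316. With α = 0.05, fail to reject H₀.

z = -1.4876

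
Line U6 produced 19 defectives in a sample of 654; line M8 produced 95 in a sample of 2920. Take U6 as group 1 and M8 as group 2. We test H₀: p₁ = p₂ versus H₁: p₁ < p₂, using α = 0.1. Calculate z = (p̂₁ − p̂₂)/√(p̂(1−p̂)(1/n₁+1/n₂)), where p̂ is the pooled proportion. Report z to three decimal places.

z = -0.458

p̂₁ = 19/654 ≈ 0.02905, p̂₂ = 95/2920 ≈ 0.03253.
Pooled p̂ = (19+95)/(654+2920) = 114/3574 = 0.03190.
SE = √(0.0308796 × 0.00187152) = 0.00760.
z = (0.02905 − 0.03253)/0.00760 = -0.00348/0.00760 = -0.458.
p-value = P(Z < -0.458) ≈ 0.3235. With α = 0.1, fail to reject H₀.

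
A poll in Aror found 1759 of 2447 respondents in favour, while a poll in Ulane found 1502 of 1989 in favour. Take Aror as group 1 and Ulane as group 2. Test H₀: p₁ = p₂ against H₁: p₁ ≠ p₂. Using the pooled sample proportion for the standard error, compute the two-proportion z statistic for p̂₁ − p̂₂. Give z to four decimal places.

p̂₁ = 1759/2447 = 0.718839, p̂₂ = 1502/1989 = 0.755153.
Pooled p̂ = (1759+1502)/(2447+1989) = 3261/4436 = 0.735122.
SE = √(0.194718 × 0.000911429) = 0.013322.
z = (0.718839 − 0.755153)/0.013322 = -0.036314/0.013322 = -2.7259.

z = -2.7259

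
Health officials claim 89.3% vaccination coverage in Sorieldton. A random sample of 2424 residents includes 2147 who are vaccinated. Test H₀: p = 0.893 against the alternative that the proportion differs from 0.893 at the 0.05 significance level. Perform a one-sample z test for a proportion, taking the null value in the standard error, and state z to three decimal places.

p̂ = 2147/2424 = 0.885726.
SE = √(p₀(1−p₀)/n) = √(0.095551/2424) = 0.006278.
z = (0.885726 − 0.893)/0.006278 = -0.007274/0.006278 = -1.159.
Two-sided p-value ≈ 2·Φ(−1.159) = 0.2466, so at α = 0.05 we fail to reject H₀.

z = -1.159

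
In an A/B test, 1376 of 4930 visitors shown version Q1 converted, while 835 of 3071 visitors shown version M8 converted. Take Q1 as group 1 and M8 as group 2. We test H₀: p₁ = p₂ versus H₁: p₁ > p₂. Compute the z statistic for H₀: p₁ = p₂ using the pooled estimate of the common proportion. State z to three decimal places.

z = 0.701

p̂₁ = 1376/4930 = 0.27911, p̂₂ = 835/3071 = 0.27190.
Pooled p̂ = (1376+835)/(4930+3071) = 2211/8001 = 0.27634.
SE = √(0.199976 × 0.000528467) = 0.01028.
z = (0.27911 − 0.27190)/0.01028 = 0.00721/0.01028 = 0.701.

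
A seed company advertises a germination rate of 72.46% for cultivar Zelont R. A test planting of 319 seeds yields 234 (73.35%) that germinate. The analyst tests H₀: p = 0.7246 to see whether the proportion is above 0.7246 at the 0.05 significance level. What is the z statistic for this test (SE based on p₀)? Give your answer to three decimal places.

z = 0.358

p̂ = 234/319 ≈ 0.733542.
SE = √(p₀(1−p₀)/n) = √(0.19955/319) = 0.025011.
z = (0.733542 − 0.7246)/0.025011 = 0.008942/0.025011 = 0.358.
p-value = P(Z > 0.358) ≈ 0.3603. With α = 0.05, fail to reject H₀.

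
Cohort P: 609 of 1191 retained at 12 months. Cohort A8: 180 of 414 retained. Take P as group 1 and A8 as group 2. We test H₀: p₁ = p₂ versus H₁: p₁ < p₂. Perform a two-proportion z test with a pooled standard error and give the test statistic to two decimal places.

p̂₁ = 609/1191 ≈ 0.5113, p̂₂ = 180/414 ≈ 0.4348.
Pooled p̂ = (609+180)/(1191+414) = 789/1605 = 0.4916.
SE = √(0.249929 × 0.00325509) = 0.0285.
z = (0.5113 − 0.4348)/0.0285 = 0.0765/0.0285 = 2.68.

z = 2.68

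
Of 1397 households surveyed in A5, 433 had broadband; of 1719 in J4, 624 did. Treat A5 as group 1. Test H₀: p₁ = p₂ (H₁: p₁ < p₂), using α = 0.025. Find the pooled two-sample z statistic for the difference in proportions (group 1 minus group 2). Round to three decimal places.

z = -3.111

p̂₁ = 433/1397 = 0.30995, p̂₂ = 624/1719 = 0.36300.
Pooled p̂ = (433+624)/(1397+1719) = 1057/3116 = 0.33922.
SE = √(p̂(1−p̂)(1/n₁+1/n₂)) = √(0.33922·0.66078·0.00129755) = √(0.000290845) = 0.01705.
z = (0.30995 − 0.36300)/0.01705 = -0.05305/0.01705 = -3.111.
p-value = P(Z < -3.111) ≈ 0.0009; since p < α = 0.025, reject H₀.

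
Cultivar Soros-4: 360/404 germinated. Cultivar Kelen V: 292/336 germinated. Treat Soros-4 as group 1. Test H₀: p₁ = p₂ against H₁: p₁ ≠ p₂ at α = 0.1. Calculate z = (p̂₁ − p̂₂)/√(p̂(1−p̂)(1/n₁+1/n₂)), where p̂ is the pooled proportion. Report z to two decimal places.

z = 0.92

p̂₁ = 360/404 ≈ 0.8911, p̂₂ = 292/336 ≈ 0.8690.
Pooled p̂ = (360+292)/(404+336) = 652/740 = 0.8811.
SE = √(p̂(1−p̂)(1/n₁+1/n₂)) = √(0.8811·0.1189·0.00545144) = √(0.000571186) = 0.0239.
z = (0.8911 − 0.8690)/0.0239 = 0.0221/0.0239 = 0.92.
p-value = 2·P(Z > 0.922) ≈ 0.3564, so at α = 0.1 we fail to reject H₀.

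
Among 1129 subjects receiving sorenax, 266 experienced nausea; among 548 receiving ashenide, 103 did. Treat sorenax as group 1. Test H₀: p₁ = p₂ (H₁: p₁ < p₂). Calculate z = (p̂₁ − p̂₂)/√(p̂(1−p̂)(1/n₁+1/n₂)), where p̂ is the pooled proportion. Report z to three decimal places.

p̂₁ = 266/1129 = 0.23561, p̂₂ = 103/548 = 0.18796.
Pooled p̂ = (266+103)/(1129+548) = 369/1677 = 0.22004.
SE = √(0.17162 × 0.00271056) = 0.02157.
z = (0.23561 − 0.18796)/0.02157 = 0.04765/0.02157 = 2.209.
p-value = P(Z < 2.209) ≈ 0.9864.

z = 2.209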